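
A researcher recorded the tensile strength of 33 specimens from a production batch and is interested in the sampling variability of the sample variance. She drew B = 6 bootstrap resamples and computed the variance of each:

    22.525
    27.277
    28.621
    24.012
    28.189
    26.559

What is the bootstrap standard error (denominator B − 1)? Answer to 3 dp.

Bootstrap SE is the standard deviation of the 6 replicate variances.
Mean of replicates: (22.525 + 27.277 + 28.621 + 24.012 + 28.189 + 26.559) / 6 = 157.1830 / 6 = 26.1972
Sum of squared deviations: (−3.6722)² + (+1.0798)² + (+2.4238)² + (−2.1852)² + (+1.9918)² + (+0.3618)² = 29.3991
Variance = 29.3991 / 5 = 5.8798
SE* = √5.8798

SE* = 2.425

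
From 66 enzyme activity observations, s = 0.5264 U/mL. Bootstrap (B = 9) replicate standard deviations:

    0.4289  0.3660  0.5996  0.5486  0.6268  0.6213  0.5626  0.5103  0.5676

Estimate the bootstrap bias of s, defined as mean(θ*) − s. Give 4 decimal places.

bias = +0.0105

mean(θ*) = (0.4289 + 0.3660 + 0.5996 + 0.5486 + 0.6268 + 0.6213 + 0.5626 + 0.5103 + 0.5676) / 9 = 0.53686
bias = 0.53686 − 0.5264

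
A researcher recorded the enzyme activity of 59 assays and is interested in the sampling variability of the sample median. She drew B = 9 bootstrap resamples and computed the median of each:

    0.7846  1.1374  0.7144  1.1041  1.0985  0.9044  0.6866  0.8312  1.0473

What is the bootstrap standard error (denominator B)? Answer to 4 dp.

SE* = 0.1674

Bootstrap SE is the standard deviation of the 9 replicate medians.
Mean of replicates: (0.7846 + 1.1374 + 0.7144 + 1.1041 + 1.0985 + 0.9044 + 0.6866 + 0.8312 + 1.0473) / 9 = 8.308500 / 9 = 0.923167
Sum of squared deviations: (−0.138567)² + (+0.214233)² + (−0.208767)² + (+0.180933)² + (+0.175333)² + (−0.018767)² + (−0.236567)² + (−0.091967)² + (+0.124133)² = 0.252342
Variance = 0.252342 / 9 = 0.028038
SE* = √0.028038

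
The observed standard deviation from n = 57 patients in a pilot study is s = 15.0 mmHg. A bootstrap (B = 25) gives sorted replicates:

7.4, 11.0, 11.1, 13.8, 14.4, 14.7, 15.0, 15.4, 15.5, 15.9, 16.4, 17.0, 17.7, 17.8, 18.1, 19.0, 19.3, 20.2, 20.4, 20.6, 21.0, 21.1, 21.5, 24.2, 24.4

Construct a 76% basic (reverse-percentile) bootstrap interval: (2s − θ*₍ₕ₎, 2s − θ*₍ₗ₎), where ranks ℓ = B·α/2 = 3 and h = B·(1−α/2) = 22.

Percentile endpoints at ranks 3 and 22: θ*₍3₎ = 11.1, θ*₍22₎ = 21.1.
Basic interval reflects these around s:
  lower = 2 × 15.0 − 21.1 = 8.9
  upper = 2 × 15.0 − 11.1 = 18.9

(8.9, 18.9)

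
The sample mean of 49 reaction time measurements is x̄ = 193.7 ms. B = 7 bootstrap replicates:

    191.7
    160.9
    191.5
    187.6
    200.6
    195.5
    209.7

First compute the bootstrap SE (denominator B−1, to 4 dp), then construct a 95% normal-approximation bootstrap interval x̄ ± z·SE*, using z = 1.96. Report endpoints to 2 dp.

(163.97, 223.43)

Mean of replicates = 191.0714; sum of squared deviations = 1380.3743; SE* = √(1380.3743/6) = 15.1678
Margin = 1.96 × 15.1678 = 29.729
Interval: 193.7 ± 29.729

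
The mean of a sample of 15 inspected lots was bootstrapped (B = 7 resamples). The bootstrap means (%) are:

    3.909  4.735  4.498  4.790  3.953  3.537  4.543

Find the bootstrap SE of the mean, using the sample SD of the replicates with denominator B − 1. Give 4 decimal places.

Bootstrap SE is the standard deviation of the 7 replicate means.
Mean of replicates: (3.909 + 4.735 + 4.498 + 4.790 + 3.953 + 3.537 + 4.543) / 7 = 29.96500 / 7 = 4.28071
Sum of squared deviations: (−0.37171)² + (+0.45429)² + (+0.21729)² + (+0.50929)² + (−0.32771)² + (−0.74371)² + (+0.26229)² = 1.38043
Variance = 1.38043 / 6 = 0.23007
SE* = √0.23007

SE* = 0.4797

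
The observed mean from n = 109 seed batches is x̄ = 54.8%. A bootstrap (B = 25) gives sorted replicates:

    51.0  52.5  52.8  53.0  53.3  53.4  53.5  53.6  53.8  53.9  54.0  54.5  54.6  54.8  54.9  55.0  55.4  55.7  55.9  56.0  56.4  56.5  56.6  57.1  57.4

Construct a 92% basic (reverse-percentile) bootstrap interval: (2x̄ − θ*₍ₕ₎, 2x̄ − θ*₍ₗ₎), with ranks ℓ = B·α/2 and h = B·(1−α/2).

(52.5, 58.6)

Percentile endpoints at ranks 1 and 24: θ*₍1₎ = 51.0, θ*₍24₎ = 57.1.
Basic interval reflects these around x̄:
  lower = 2 × 54.8 − 57.1 = 52.5
  upper = 2 × 54.8 − 51.0 = 58.6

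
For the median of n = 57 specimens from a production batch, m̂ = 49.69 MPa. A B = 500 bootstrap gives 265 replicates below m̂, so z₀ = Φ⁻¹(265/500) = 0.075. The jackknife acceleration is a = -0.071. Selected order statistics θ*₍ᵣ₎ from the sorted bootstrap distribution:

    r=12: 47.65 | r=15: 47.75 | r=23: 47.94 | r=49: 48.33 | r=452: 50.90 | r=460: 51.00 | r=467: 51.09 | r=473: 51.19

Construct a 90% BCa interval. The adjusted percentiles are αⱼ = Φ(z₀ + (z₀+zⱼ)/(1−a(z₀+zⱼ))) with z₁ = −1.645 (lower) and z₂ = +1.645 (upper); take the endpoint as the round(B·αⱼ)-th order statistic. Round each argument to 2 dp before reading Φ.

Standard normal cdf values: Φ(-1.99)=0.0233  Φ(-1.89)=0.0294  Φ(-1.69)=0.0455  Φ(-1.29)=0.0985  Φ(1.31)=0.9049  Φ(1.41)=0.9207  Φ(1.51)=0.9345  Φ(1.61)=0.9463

(47.94, 51.19)

Lower: z₀ + z₁ = 0.075 + (-1.645) = -1.570; 1 − a(z₀+z₁) = 1 − (-0.071)(-1.570) = 0.8885; argument = 0.075 + (-1.570)/0.8885 = -1.6920 → -1.69.
α₁ = Φ(-1.69) = 0.0455; rank = round(500 × 0.0455) = 23; θ*₍23₎ = 47.94.
Upper: z₀ + z₂ = 1.720; 1 − a(z₀+z₂) = 1.1221; argument = 1.6078 → 1.61; α₂ = 0.9463; rank = 473; θ*₍473₎ = 51.19.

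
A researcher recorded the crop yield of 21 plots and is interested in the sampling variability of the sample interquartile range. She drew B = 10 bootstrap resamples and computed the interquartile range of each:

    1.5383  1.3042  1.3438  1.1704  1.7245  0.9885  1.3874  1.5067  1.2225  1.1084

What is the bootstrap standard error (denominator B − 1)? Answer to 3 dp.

Bootstrap SE is the standard deviation of the 10 replicate interquartile ranges.
Mean of replicates: (1.5383 + 1.3042 + 1.3438 + 1.1704 + 1.7245 + 0.9885 + 1.3874 + 1.5067 + 1.2225 + 1.1084) / 10 = 13.29470 / 10 = 1.32947
Sum of squared deviations: (+0.20883)² + (−0.02527)² + (+0.01433)² + (−0.15907)² + (+0.39503)² + (−0.34097)² + (+0.05793)² + (+0.17723)² + (−0.10697)² + (−0.22107)² = 0.43715
Variance = 0.43715 / 9 = 0.04857
SE* = √0.04857

SE* = 0.220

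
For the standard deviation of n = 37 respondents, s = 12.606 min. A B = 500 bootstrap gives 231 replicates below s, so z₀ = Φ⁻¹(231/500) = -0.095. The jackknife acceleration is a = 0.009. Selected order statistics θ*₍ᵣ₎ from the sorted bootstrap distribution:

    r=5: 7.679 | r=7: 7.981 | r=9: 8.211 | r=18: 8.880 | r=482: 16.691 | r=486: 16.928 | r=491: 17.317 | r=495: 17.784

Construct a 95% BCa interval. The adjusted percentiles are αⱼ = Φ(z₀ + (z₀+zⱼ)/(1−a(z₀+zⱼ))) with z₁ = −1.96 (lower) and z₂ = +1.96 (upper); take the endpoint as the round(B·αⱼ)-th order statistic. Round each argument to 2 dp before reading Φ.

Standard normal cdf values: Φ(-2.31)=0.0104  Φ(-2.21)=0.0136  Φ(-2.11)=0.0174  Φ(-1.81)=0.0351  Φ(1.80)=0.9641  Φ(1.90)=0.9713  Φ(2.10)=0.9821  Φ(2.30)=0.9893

(8.211, 16.691)

Lower: z₀ + z₁ = -0.095 + (-1.960) = -2.055; 1 − a(z₀+z₁) = 1 − (0.009)(-2.055) = 1.0185; argument = -0.095 + (-2.055)/1.0185 = -2.1127 → -2.11.
α₁ = Φ(-2.11) = 0.0174; rank = round(500 × 0.0174) = 9; θ*₍9₎ = 8.211.
Upper: z₀ + z₂ = 1.865; 1 − a(z₀+z₂) = 0.9832; argument = 1.8018 → 1.80; α₂ = 0.9641; rank = 482; θ*₍482₎ = 16.691.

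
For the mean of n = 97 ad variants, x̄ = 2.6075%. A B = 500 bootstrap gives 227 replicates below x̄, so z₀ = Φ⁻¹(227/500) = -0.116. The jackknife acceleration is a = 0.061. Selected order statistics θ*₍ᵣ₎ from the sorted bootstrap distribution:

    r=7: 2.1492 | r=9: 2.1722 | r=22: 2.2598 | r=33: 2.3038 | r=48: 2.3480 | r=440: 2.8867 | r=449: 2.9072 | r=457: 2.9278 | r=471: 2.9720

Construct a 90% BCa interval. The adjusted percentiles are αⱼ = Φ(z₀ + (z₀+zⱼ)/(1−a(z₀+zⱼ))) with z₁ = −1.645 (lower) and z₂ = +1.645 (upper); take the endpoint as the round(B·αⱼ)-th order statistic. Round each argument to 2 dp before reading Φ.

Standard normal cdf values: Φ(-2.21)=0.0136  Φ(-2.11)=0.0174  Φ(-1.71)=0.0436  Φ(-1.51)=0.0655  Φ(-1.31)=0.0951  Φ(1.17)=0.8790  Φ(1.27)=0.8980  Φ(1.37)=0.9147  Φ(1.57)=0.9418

Lower: z₀ + z₁ = -0.116 + (-1.645) = -1.761; 1 − a(z₀+z₁) = 1 − (0.061)(-1.761) = 1.1074; argument = -0.116 + (-1.761)/1.1074 = -1.7062 → -1.71.
α₁ = Φ(-1.71) = 0.0436; rank = round(500 × 0.0436) = 22; θ*₍22₎ = 2.2598.
Upper: z₀ + z₂ = 1.529; 1 − a(z₀+z₂) = 0.9067; argument = 1.5703 → 1.57; α₂ = 0.9418; rank = 471; θ*₍471₎ = 2.9720.

(2.2598, 2.9720)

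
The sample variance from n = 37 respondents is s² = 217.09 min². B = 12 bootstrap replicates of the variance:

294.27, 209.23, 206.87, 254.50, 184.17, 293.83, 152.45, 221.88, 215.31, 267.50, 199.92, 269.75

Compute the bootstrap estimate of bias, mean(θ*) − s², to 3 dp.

bias = +13.717

mean(θ*) = (294.27 + 209.23 + 206.87 + 254.50 + 184.17 + 293.83 + 152.45 + 221.88 + 215.31 + 267.50 + 199.92 + 269.75) / 12 = 230.8067
bias = 230.8067 − 217.09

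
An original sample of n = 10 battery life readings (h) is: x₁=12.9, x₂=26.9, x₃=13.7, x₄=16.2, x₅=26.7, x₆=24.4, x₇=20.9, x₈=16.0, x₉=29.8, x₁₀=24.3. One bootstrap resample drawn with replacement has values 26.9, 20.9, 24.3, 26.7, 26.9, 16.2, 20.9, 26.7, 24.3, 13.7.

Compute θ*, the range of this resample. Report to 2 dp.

Range = 26.9 − 13.7 = 13.20

θ* = 13.20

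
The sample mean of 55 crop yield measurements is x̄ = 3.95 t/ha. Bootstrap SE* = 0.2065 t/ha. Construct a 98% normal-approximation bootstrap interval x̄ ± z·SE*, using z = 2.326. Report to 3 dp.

(3.470, 4.430)

Margin = 2.326 × 0.2065 = 0.4803
Interval: 3.95 ± 0.4803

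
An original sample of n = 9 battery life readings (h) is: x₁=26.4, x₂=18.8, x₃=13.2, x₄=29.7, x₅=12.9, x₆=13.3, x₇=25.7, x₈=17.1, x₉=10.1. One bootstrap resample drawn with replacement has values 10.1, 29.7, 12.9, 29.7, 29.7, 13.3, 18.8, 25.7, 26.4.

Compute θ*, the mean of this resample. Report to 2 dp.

Mean = (10.1 + 29.7 + 12.9 + 29.7 + 29.7 + 13.3 + 18.8 + 25.7 + 26.4) / 9 = 196.30 / 9 = 21.81

θ* = 21.81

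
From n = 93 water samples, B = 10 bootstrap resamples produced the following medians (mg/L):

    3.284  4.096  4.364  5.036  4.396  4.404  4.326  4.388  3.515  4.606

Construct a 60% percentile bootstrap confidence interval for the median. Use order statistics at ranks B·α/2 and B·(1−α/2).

Sorted replicates: 3.284, 3.515, 4.096, 4.326, 4.364, 4.388, 4.396, 4.404, 4.606, 5.036
α = 0.40; lower rank = 10 × 0.200 = 2; upper rank = 10 × 0.800 = 8.
The 2nd smallest replicate is 3.515; the 8th is 4.404.

(3.515, 4.404)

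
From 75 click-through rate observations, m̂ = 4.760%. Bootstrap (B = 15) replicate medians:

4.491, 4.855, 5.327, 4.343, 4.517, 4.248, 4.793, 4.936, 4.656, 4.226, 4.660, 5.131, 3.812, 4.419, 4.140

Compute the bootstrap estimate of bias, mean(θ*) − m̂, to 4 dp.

bias = −0.1897

mean(θ*) = (4.491 + 4.855 + 5.327 + 4.343 + 4.517 + 4.248 + 4.793 + 4.936 + 4.656 + 4.226 + 4.660 + 5.131 + 3.812 + 4.419 + 4.140) / 15 = 4.57027
bias = 4.57027 − 4.760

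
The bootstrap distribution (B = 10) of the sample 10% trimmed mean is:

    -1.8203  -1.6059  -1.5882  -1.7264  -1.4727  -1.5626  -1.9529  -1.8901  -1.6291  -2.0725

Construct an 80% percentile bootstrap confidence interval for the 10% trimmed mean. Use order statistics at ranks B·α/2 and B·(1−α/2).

Sorted replicates: -2.0725, -1.9529, -1.8901, -1.8203, -1.7264, -1.6291, -1.6059, -1.5882, -1.5626, -1.4727
α = 0.20; lower rank = 10 × 0.100 = 1; upper rank = 10 × 0.900 = 9.
The 1st smallest replicate is -2.0725; the 9th is -1.5626.

(-2.0725, -1.5626)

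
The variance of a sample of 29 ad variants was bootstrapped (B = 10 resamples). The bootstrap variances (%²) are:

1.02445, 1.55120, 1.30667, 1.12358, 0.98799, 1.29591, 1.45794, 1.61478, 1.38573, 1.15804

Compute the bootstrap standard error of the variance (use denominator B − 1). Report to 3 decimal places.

SE* = 0.216

Bootstrap SE is the standard deviation of the 10 replicate variances.
Mean of replicates: (1.02445 + 1.55120 + 1.30667 + 1.12358 + 0.98799 + 1.29591 + 1.45794 + 1.61478 + 1.38573 + 1.15804) / 10 = 12.906290 / 10 = 1.290629
Sum of squared deviations: (−0.266179)² + (+0.260571)² + (+0.016041)² + (−0.167049)² + (−0.302639)² + (+0.005281)² + (+0.167311)² + (+0.324151)² + (+0.095101)² + (−0.132589)² = 0.418220
Variance = 0.418220 / 9 = 0.046469
SE* = √0.046469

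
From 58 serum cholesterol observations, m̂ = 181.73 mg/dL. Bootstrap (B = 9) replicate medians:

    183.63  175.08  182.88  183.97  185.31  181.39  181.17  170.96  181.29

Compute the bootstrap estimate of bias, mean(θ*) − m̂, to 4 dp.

mean(θ*) = (183.63 + 175.08 + 182.88 + 183.97 + 185.31 + 181.39 + 181.17 + 170.96 + 181.29) / 9 = 180.63111
bias = 180.63111 − 181.73

bias = −1.0989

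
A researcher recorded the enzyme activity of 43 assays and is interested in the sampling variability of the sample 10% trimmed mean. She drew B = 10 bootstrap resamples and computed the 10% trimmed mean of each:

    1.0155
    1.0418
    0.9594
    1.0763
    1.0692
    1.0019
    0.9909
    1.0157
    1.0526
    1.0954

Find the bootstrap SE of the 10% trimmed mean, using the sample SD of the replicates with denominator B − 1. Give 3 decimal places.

SE* = 0.043

Bootstrap SE is the standard deviation of the 10 replicate 10% trimmed means.
Mean of replicates: (1.0155 + 1.0418 + 0.9594 + 1.0763 + 1.0692 + 1.0019 + 0.9909 + 1.0157 + 1.0526 + 1.0954) / 10 = 10.31870 / 10 = 1.03187
Sum of squared deviations: (−0.01637)² + (+0.00993)² + (−0.07247)² + (+0.04443)² + (+0.03733)² + (−0.02997)² + (−0.04097)² + (−0.01617)² + (+0.02073)² + (+0.06353)² = 0.01629
Variance = 0.01629 / 9 = 0.00181
SE* = √0.00181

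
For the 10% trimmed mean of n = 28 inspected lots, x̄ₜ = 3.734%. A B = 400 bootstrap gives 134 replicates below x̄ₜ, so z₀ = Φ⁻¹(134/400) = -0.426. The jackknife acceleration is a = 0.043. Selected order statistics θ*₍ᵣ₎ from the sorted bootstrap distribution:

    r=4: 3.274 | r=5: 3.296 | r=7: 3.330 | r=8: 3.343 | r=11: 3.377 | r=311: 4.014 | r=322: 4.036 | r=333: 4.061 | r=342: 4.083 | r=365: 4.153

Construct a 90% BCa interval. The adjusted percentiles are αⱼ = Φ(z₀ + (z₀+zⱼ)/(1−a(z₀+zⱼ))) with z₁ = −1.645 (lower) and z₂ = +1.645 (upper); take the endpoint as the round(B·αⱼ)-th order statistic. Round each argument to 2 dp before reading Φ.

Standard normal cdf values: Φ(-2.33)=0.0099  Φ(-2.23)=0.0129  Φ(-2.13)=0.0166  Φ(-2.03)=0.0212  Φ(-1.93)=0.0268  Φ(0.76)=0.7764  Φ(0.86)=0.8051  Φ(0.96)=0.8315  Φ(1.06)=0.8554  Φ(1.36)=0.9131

(3.274, 4.036)

Lower: z₀ + z₁ = -0.426 + (-1.645) = -2.071; 1 − a(z₀+z₁) = 1 − (0.043)(-2.071) = 1.0891; argument = -0.426 + (-2.071)/1.0891 = -2.3277 → -2.33.
α₁ = Φ(-2.33) = 0.0099; rank = round(400 × 0.0099) = 4; θ*₍4₎ = 3.274.
Upper: z₀ + z₂ = 1.219; 1 − a(z₀+z₂) = 0.9476; argument = 0.8604 → 0.86; α₂ = 0.8051; rank = 322; θ*₍322₎ = 4.036.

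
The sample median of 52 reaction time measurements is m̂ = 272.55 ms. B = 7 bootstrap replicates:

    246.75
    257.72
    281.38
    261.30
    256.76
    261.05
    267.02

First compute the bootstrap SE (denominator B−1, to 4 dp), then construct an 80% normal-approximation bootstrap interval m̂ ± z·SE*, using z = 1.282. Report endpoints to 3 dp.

(258.903, 286.197)

Mean of replicates = 261.7114; sum of squared deviations = 679.9329; SE* = √(679.9329/6) = 10.6453
Margin = 1.282 × 10.6453 = 13.6473
Interval: 272.55 ± 13.6473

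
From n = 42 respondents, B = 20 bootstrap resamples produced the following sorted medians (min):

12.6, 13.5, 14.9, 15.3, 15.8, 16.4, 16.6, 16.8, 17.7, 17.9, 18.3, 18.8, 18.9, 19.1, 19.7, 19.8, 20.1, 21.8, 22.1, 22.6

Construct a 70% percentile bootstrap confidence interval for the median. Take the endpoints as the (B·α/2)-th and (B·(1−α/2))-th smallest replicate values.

(14.9, 20.1)

α = 0.30; lower rank = 20 × 0.150 = 3; upper rank = 20 × 0.850 = 17.
The 3rd smallest replicate is 14.9; the 17th is 20.1.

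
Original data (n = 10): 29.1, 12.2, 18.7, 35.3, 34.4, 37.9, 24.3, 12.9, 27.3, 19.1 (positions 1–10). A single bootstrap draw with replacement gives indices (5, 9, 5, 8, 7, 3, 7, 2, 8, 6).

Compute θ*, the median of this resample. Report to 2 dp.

Resample values: 34.4, 27.3, 34.4, 12.9, 24.3, 18.7, 24.3, 12.2, 12.9, 37.9.
Sorted: 12.2, 12.9, 12.9, 18.7, 24.3, 24.3, 27.3, 34.4, 34.4, 37.9
Median = average of the two middle values = 24.30

θ* = 24.30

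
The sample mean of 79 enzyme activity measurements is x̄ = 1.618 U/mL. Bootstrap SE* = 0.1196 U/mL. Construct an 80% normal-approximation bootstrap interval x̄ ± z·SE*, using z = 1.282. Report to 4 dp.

Margin = 1.282 × 0.1196 = 0.15333
Interval: 1.618 ± 0.15333

(1.4647, 1.7713)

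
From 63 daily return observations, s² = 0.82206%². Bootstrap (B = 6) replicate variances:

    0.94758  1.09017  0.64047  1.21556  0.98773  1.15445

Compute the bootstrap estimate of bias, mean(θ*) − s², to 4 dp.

mean(θ*) = (0.94758 + 1.09017 + 0.64047 + 1.21556 + 0.98773 + 1.15445) / 6 = 1.00599
bias = 1.00599 − 0.82206

bias = +0.1839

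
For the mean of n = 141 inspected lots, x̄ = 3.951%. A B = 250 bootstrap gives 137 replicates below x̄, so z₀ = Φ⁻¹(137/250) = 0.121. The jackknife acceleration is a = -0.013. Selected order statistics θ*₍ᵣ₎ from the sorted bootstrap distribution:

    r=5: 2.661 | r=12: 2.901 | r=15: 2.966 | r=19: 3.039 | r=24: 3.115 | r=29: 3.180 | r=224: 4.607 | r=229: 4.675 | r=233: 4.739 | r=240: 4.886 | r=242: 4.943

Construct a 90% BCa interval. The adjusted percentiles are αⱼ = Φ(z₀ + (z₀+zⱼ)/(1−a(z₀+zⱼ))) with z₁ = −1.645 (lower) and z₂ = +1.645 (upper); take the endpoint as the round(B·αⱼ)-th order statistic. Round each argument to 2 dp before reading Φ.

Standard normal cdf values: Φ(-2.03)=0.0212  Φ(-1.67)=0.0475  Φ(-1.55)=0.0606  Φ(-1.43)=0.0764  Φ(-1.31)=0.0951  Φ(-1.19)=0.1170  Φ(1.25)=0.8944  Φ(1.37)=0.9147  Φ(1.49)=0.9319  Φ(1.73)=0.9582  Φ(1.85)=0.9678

(3.039, 4.943)

Lower: z₀ + z₁ = 0.121 + (-1.645) = -1.524; 1 − a(z₀+z₁) = 1 − (-0.013)(-1.524) = 0.9802; argument = 0.121 + (-1.524)/0.9802 = -1.4338 → -1.43.
α₁ = Φ(-1.43) = 0.0764; rank = round(250 × 0.0764) = 19; θ*₍19₎ = 3.039.
Upper: z₀ + z₂ = 1.766; 1 − a(z₀+z₂) = 1.0230; argument = 1.8474 → 1.85; α₂ = 0.9678; rank = 242; θ*₍242₎ = 4.943.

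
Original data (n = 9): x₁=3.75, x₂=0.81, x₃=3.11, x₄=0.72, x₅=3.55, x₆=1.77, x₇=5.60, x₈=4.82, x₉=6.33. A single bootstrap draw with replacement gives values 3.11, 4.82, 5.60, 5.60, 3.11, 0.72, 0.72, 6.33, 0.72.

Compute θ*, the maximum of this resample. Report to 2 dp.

Maximum = 6.33

θ* = 6.33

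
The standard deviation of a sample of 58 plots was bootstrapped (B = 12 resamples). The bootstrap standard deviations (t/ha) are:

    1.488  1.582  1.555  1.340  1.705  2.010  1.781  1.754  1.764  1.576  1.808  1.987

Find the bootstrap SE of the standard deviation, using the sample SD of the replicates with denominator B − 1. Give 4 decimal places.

Bootstrap SE is the standard deviation of the 12 replicate standard deviations.
Mean of replicates: (1.488 + 1.582 + 1.555 + 1.340 + 1.705 + 2.010 + 1.781 + 1.754 + 1.764 + 1.576 + 1.808 + 1.987) / 12 = 20.35000 / 12 = 1.69583
Sum of squared deviations: (−0.20783)² + (−0.11383)² + (−0.14083)² + (−0.35583)² + (+0.00917)² + (+0.31417)² + (+0.08517)² + (+0.05817)² + (+0.06817)² + (−0.11983)² + (+0.11217)² + (+0.29117)² = 0.42839
Variance = 0.42839 / 11 = 0.03894
SE* = √0.03894

SE* = 0.1973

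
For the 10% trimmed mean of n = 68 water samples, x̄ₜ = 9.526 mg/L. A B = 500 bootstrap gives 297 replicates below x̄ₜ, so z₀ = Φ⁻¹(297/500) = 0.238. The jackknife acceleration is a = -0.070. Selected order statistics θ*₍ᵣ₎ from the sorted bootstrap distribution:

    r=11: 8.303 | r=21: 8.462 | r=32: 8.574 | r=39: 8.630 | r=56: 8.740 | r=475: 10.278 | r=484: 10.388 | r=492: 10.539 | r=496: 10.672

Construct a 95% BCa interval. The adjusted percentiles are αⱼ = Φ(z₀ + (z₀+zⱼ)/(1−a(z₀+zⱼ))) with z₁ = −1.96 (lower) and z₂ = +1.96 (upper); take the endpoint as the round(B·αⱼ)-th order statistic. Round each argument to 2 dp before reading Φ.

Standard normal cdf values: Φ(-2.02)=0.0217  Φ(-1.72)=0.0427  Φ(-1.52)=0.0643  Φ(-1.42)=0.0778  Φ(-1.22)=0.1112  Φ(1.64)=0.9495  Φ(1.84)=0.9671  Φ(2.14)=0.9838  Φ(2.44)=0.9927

(8.462, 10.539)

Lower: z₀ + z₁ = 0.238 + (-1.960) = -1.722; 1 − a(z₀+z₁) = 1 − (-0.070)(-1.722) = 0.8795; argument = 0.238 + (-1.722)/0.8795 = -1.7200 → -1.72.
α₁ = Φ(-1.72) = 0.0427; rank = round(500 × 0.0427) = 21; θ*₍21₎ = 8.462.
Upper: z₀ + z₂ = 2.198; 1 − a(z₀+z₂) = 1.1539; argument = 2.1429 → 2.14; α₂ = 0.9838; rank = 492; θ*₍492₎ = 10.539.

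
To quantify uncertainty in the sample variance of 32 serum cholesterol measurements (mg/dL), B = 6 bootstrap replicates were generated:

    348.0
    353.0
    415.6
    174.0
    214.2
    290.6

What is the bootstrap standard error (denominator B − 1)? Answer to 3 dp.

SE* = 91.432

Bootstrap SE is the standard deviation of the 6 replicate variances.
Mean of replicates: (348.0 + 353.0 + 415.6 + 174.0 + 214.2 + 290.6) / 6 = 1795.4000 / 6 = 299.2333
Sum of squared deviations: (+48.7667)² + (+53.7667)² + (+116.3667)² + (−125.2333)² + (−85.0333)² + (−8.6333)² = 41798.8333
Variance = 41798.8333 / 5 = 8359.7667
SE* = √8359.7667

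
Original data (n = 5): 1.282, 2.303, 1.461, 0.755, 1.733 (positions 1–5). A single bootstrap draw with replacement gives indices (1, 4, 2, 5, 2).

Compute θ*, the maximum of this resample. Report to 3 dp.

Resample values: 1.282, 0.755, 2.303, 1.733, 2.303.
Maximum = 2.303

θ* = 2.303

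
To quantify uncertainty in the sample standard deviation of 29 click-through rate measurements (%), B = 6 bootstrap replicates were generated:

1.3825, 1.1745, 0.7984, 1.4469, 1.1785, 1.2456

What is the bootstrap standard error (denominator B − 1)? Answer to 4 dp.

SE* = 0.2274

Bootstrap SE is the standard deviation of the 6 replicate standard deviations.
Mean of replicates: (1.3825 + 1.1745 + 0.7984 + 1.4469 + 1.1785 + 1.2456) / 6 = 7.22640 / 6 = 1.20440
Sum of squared deviations: (+0.17810)² + (−0.02990)² + (−0.40600)² + (+0.24250)² + (−0.02590)² + (+0.04120)² = 0.25862
Variance = 0.25862 / 5 = 0.05172
SE* = √0.05172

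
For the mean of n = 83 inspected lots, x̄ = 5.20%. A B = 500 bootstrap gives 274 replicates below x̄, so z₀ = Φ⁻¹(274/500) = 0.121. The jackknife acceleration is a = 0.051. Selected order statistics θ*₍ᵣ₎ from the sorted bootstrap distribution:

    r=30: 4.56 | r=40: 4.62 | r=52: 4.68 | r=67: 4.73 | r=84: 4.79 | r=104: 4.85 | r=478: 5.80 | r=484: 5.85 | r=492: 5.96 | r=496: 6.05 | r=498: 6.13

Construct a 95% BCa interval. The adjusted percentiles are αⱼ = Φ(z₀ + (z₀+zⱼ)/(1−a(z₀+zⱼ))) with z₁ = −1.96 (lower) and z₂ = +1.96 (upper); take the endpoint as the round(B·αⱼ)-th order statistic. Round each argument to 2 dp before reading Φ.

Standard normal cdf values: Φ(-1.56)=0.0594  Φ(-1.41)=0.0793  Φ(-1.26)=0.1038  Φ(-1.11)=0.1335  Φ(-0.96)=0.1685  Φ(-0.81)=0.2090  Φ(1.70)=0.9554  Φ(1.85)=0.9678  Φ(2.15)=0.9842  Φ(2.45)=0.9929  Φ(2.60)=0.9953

Lower: z₀ + z₁ = 0.121 + (-1.960) = -1.839; 1 − a(z₀+z₁) = 1 − (0.051)(-1.839) = 1.0938; argument = 0.121 + (-1.839)/1.0938 = -1.5603 → -1.56.
α₁ = Φ(-1.56) = 0.0594; rank = round(500 × 0.0594) = 30; θ*₍30₎ = 4.56.
Upper: z₀ + z₂ = 2.081; 1 − a(z₀+z₂) = 0.8939; argument = 2.4491 → 2.45; α₂ = 0.9929; rank = 496; θ*₍496₎ = 6.05.

(4.56, 6.05)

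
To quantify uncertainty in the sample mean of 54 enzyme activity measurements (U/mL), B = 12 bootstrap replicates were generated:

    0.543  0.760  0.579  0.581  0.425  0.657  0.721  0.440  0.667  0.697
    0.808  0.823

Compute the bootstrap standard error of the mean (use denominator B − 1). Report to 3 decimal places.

Bootstrap SE is the standard deviation of the 12 replicate means.
Mean of replicates: (0.543 + 0.760 + 0.579 + 0.581 + 0.425 + 0.657 + 0.721 + 0.440 + 0.667 + 0.697 + 0.808 + 0.823) / 12 = 7.7010 / 12 = 0.6417
Sum of squared deviations: (−0.0987)² + (+0.1183)² + (−0.0627)² + (−0.0607)² + (−0.2167)² + (+0.0153)² + (+0.0793)² + (−0.2017)² + (+0.0253)² + (+0.0553)² + (+0.1663)² + (+0.1813)² = 0.1897
Variance = 0.1897 / 11 = 0.0172
SE* = √0.0172

SE* = 0.131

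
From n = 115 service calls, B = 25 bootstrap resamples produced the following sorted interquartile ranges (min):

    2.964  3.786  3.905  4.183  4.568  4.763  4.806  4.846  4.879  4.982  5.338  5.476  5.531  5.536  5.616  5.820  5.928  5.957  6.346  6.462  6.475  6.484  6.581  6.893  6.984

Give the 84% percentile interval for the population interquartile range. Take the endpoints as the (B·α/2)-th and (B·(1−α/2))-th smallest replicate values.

(3.786, 6.581)

α = 0.16; lower rank = 25 × 0.080 = 2; upper rank = 25 × 0.920 = 23.
The 2nd smallest replicate is 3.786; the 23rd is 6.581.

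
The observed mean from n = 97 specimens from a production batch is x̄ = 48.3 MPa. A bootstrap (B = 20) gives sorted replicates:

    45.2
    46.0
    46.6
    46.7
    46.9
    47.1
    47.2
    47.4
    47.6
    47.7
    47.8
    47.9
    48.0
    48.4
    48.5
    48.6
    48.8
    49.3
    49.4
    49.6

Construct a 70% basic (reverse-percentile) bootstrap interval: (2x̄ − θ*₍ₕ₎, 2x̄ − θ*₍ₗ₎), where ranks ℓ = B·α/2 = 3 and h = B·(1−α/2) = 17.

Percentile endpoints at ranks 3 and 17: θ*₍3₎ = 46.6, θ*₍17₎ = 48.8.
Basic interval reflects these around x̄:
  lower = 2 × 48.3 − 48.8 = 47.8
  upper = 2 × 48.3 − 46.6 = 50.0

(47.8, 50.0)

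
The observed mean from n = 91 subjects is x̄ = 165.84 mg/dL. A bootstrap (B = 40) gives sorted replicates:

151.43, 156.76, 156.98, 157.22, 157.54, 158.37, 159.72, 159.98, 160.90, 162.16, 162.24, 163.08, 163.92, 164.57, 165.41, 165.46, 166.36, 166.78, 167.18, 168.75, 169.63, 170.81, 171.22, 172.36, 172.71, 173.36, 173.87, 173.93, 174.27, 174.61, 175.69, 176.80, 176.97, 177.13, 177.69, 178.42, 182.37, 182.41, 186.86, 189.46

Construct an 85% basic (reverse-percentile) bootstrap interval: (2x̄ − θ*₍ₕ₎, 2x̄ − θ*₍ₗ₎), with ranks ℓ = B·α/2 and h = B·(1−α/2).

Percentile endpoints at ranks 3 and 37: θ*₍3₎ = 156.98, θ*₍37₎ = 182.37.
Basic interval reflects these around x̄:
  lower = 2 × 165.84 − 182.37 = 149.31
  upper = 2 × 165.84 − 156.98 = 174.70

(149.31, 174.70)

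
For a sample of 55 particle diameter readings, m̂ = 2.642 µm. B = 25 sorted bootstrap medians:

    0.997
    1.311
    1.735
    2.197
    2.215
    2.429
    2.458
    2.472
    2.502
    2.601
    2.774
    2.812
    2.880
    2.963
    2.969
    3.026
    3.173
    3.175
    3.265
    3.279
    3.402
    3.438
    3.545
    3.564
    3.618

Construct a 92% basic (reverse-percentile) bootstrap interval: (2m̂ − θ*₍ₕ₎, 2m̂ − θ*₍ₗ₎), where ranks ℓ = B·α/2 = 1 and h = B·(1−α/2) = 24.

Percentile endpoints at ranks 1 and 24: θ*₍1₎ = 0.997, θ*₍24₎ = 3.564.
Basic interval reflects these around m̂:
  lower = 2 × 2.642 − 3.564 = 1.720
  upper = 2 × 2.642 − 0.997 = 4.287

(1.720, 4.287)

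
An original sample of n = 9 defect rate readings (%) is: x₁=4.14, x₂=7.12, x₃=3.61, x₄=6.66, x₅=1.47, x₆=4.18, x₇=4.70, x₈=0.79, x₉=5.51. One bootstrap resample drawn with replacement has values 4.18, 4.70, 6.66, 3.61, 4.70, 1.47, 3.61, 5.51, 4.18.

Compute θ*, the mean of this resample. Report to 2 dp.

Mean = (4.18 + 4.70 + 6.66 + 3.61 + 4.70 + 1.47 + 3.61 + 5.51 + 4.18) / 9 = 38.620 / 9 = 4.29

θ* = 4.29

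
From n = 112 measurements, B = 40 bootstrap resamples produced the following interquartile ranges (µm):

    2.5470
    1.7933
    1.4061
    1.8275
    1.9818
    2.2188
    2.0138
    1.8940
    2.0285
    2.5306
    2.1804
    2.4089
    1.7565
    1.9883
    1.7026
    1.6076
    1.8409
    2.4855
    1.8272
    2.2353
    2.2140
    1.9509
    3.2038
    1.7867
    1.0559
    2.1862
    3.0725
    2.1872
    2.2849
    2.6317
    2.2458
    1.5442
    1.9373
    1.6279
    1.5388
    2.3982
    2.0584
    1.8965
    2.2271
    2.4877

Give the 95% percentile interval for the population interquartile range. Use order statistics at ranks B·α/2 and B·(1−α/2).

Sorted replicates: 1.0559, 1.4061, 1.5388, 1.5442, 1.6076, 1.6279, 1.7026, 1.7565, 1.7867, 1.7933, 1.8272, 1.8275, 1.8409, 1.8940, 1.8965, 1.9373, 1.9509, 1.9818, 1.9883, 2.0138, 2.0285, 2.0584, 2.1804, 2.1862, 2.1872, 2.2140, 2.2188, 2.2271, 2.2353, 2.2458, 2.2849, 2.3982, 2.4089, 2.4855, 2.4877, 2.5306, 2.5470, 2.6317, 3.0725, 3.2038
α = 0.05; lower rank = 40 × 0.025 = 1; upper rank = 40 × 0.975 = 39.
The 1st smallest replicate is 1.0559; the 39th is 3.0725.

(1.0559, 3.0725)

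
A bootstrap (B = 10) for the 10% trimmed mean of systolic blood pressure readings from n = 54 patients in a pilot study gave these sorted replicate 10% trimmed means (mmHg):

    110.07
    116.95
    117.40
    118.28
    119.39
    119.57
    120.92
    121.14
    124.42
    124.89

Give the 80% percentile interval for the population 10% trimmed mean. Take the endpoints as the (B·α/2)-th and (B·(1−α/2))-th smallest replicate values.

(110.07, 124.42)

α = 0.20; lower rank = 10 × 0.100 = 1; upper rank = 10 × 0.900 = 9.
The 1st smallest replicate is 110.07; the 9th is 124.42.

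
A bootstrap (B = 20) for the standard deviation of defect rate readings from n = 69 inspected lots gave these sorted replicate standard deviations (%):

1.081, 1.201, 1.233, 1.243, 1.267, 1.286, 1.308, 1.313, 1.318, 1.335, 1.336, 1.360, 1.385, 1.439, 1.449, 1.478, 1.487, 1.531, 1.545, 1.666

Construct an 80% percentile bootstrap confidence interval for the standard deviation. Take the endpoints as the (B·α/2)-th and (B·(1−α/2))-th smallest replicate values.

(1.201, 1.531)

α = 0.20; lower rank = 20 × 0.100 = 2; upper rank = 20 × 0.900 = 18.
The 2nd smallest replicate is 1.201; the 18th is 1.531.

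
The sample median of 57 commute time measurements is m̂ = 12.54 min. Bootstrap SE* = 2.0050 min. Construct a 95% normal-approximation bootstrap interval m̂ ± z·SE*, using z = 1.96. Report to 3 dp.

(8.610, 16.470)

Margin = 1.96 × 2.0050 = 3.9298
Interval: 12.54 ± 3.9298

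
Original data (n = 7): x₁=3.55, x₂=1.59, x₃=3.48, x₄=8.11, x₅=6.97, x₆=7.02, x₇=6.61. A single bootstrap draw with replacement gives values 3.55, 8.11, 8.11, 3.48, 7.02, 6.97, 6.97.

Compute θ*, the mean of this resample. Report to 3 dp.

Mean = (3.55 + 8.11 + 8.11 + 3.48 + 7.02 + 6.97 + 6.97) / 7 = 44.210 / 7 = 6.316

θ* = 6.316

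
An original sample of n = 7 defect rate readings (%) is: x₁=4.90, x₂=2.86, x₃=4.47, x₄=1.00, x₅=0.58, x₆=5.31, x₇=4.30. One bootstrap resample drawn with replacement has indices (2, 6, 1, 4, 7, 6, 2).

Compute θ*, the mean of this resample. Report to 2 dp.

Resample values: 2.86, 5.31, 4.90, 1.00, 4.30, 5.31, 2.86.
Mean = (2.86 + 5.31 + 4.90 + 1.00 + 4.30 + 5.31 + 2.86) / 7 = 26.540 / 7 = 3.79

θ* = 3.79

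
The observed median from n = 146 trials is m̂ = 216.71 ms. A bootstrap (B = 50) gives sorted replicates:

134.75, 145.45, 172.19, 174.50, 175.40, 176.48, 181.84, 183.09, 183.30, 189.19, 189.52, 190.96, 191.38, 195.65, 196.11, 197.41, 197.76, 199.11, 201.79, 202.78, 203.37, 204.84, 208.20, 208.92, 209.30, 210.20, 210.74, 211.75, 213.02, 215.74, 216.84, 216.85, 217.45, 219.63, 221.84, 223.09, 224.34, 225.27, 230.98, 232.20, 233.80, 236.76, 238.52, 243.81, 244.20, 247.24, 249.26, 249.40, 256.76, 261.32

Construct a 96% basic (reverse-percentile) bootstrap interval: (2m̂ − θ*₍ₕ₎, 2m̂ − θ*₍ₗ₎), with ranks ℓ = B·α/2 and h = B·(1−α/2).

Percentile endpoints at ranks 1 and 49: θ*₍1₎ = 134.75, θ*₍49₎ = 256.76.
Basic interval reflects these around m̂:
  lower = 2 × 216.71 − 256.76 = 176.66
  upper = 2 × 216.71 − 134.75 = 298.67

(176.66, 298.67)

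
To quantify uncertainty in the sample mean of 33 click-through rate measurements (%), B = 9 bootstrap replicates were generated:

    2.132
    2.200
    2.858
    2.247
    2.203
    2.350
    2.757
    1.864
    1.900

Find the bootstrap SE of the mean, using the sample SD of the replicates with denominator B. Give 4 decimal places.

SE* = 0.3196

Bootstrap SE is the standard deviation of the 9 replicate means.
Mean of replicates: (2.132 + 2.200 + 2.858 + 2.247 + 2.203 + 2.350 + 2.757 + 1.864 + 1.900) / 9 = 20.51100 / 9 = 2.27900
Sum of squared deviations: (−0.14700)² + (−0.07900)² + (+0.57900)² + (−0.03200)² + (−0.07600)² + (+0.07100)² + (+0.47800)² + (−0.41500)² + (−0.37900)² = 0.91928
Variance = 0.91928 / 9 = 0.10214
SE* = √0.10214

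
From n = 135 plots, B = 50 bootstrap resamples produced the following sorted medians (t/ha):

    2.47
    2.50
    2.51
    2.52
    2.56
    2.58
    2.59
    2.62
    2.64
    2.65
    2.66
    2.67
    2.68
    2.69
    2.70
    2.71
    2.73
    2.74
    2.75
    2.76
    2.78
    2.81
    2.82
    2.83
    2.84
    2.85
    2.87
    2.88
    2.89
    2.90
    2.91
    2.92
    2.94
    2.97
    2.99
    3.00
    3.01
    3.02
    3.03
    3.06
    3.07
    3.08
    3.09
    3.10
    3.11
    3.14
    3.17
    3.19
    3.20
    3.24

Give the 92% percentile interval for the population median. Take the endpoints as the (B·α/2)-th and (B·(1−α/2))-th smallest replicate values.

α = 0.08; lower rank = 50 × 0.040 = 2; upper rank = 50 × 0.960 = 48.
The 2nd smallest replicate is 2.50; the 48th is 3.19.

(2.50, 3.19)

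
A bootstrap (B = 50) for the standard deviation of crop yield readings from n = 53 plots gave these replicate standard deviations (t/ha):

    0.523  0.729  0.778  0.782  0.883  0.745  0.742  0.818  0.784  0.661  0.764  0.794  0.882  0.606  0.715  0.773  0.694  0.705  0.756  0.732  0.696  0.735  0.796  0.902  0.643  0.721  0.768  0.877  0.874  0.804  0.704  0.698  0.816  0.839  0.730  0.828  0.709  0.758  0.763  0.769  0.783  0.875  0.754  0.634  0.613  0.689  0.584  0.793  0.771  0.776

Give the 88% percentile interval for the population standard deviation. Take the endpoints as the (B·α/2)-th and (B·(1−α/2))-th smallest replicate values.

(0.606, 0.877)

Sorted replicates: 0.523, 0.584, 0.606, 0.613, 0.634, 0.643, 0.661, 0.689, 0.694, 0.696, 0.698, 0.704, 0.705, 0.709, 0.715, 0.721, 0.729, 0.730, 0.732, 0.735, 0.742, 0.745, 0.754, 0.756, 0.758, 0.763, 0.764, 0.768, 0.769, 0.771, 0.773, 0.776, 0.778, 0.782, 0.783, 0.784, 0.793, 0.794, 0.796, 0.804, 0.816, 0.818, 0.828, 0.839, 0.874, 0.875, 0.877, 0.882, 0.883, 0.902
α = 0.12; lower rank = 50 × 0.060 = 3; upper rank = 50 × 0.940 = 47.
The 3rd smallest replicate is 0.606; the 47th is 0.877.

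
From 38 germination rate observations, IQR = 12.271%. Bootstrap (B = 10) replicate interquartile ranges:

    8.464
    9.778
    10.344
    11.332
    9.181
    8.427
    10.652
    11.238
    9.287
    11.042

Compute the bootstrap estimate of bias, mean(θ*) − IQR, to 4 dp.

bias = −2.2965

mean(θ*) = (8.464 + 9.778 + 10.344 + 11.332 + 9.181 + 8.427 + 10.652 + 11.238 + 9.287 + 11.042) / 10 = 9.97450
bias = 9.97450 − 12.271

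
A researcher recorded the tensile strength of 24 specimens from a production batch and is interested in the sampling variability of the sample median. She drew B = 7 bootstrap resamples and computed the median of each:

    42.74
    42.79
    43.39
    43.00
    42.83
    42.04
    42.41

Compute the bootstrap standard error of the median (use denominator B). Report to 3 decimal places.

SE* = 0.396

Bootstrap SE is the standard deviation of the 7 replicate medians.
Mean of replicates: (42.74 + 42.79 + 43.39 + 43.00 + 42.83 + 42.04 + 42.41) / 7 = 299.2000 / 7 = 42.7429
Sum of squared deviations: (−0.0029)² + (+0.0471)² + (+0.6471)² + (+0.2571)² + (+0.0871)² + (−0.7029)² + (−0.3329)² = 1.0995
Variance = 1.0995 / 7 = 0.1571
SE* = √0.1571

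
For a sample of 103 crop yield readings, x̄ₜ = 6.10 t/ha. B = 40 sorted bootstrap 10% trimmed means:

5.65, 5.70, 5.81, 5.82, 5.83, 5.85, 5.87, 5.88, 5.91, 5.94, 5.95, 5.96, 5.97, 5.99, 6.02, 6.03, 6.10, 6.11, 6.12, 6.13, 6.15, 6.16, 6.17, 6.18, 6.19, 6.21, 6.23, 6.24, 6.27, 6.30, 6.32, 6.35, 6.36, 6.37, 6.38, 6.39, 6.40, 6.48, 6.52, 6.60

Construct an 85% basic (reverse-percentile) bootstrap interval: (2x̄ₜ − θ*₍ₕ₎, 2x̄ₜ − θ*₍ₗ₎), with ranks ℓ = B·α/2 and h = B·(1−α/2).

(5.80, 6.39)

Percentile endpoints at ranks 3 and 37: θ*₍3₎ = 5.81, θ*₍37₎ = 6.40.
Basic interval reflects these around x̄ₜ:
  lower = 2 × 6.10 − 6.40 = 5.80
  upper = 2 × 6.10 − 5.81 = 6.39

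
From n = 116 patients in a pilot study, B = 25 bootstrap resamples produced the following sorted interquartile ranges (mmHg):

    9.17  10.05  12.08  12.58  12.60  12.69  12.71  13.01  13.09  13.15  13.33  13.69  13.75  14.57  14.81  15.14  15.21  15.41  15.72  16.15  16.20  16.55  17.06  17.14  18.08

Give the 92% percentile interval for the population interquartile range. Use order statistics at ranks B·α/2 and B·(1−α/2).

(9.17, 17.14)

α = 0.08; lower rank = 25 × 0.040 = 1; upper rank = 25 × 0.960 = 24.
The 1st smallest replicate is 9.17; the 24th is 17.14.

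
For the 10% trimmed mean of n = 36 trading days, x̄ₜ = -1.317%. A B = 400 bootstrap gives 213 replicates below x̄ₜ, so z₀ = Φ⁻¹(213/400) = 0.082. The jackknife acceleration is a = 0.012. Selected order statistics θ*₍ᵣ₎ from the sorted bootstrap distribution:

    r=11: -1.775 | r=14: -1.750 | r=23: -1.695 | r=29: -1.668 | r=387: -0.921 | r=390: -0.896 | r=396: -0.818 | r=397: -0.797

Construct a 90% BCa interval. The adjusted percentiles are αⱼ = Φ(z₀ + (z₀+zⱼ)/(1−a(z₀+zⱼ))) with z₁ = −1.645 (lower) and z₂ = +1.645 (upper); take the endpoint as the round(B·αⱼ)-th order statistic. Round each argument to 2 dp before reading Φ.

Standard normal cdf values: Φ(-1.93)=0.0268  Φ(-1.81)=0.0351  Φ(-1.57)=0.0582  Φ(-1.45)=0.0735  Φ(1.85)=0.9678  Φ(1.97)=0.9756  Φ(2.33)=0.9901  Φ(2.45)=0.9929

Lower: z₀ + z₁ = 0.082 + (-1.645) = -1.563; 1 − a(z₀+z₁) = 1 − (0.012)(-1.563) = 1.0188; argument = 0.082 + (-1.563)/1.0188 = -1.4522 → -1.45.
α₁ = Φ(-1.45) = 0.0735; rank = round(400 × 0.0735) = 29; θ*₍29₎ = -1.668.
Upper: z₀ + z₂ = 1.727; 1 − a(z₀+z₂) = 0.9793; argument = 1.8455 → 1.85; α₂ = 0.9678; rank = 387; θ*₍387₎ = -0.921.

(-1.668, -0.921)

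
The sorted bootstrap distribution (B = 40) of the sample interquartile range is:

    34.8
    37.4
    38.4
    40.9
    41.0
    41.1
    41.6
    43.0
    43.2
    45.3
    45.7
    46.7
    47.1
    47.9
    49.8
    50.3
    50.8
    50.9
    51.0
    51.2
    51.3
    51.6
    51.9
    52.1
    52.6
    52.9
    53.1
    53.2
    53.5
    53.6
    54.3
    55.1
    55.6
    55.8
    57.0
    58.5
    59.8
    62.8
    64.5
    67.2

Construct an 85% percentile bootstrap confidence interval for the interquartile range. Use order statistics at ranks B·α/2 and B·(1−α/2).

α = 0.15; lower rank = 40 × 0.075 = 3; upper rank = 40 × 0.925 = 37.
The 3rd smallest replicate is 38.4; the 37th is 59.8.

(38.4, 59.8)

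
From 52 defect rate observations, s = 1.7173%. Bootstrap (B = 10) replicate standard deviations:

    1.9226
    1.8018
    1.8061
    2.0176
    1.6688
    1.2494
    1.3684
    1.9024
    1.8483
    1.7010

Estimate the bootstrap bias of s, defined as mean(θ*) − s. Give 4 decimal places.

mean(θ*) = (1.9226 + 1.8018 + 1.8061 + 2.0176 + 1.6688 + 1.2494 + 1.3684 + 1.9024 + 1.8483 + 1.7010) / 10 = 1.72864
bias = 1.72864 − 1.7173

bias = +0.0113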